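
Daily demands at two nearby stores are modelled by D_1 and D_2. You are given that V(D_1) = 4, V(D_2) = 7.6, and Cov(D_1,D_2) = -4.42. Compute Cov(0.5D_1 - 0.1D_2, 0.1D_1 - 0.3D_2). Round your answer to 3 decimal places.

1.135

Cov(0.5D_1 - 0.1D_2, 0.1D_1 - 0.3D_2) = (0.5)(0.1)V(D_1) + (-0.1)(-0.3)V(D_2) + [(0.5)(-0.3) + (-0.1)(0.1)]Cov(D_1,D_2)
= 0.05·4 + 0.03·7.6 + -0.16·-4.42 = 1.1352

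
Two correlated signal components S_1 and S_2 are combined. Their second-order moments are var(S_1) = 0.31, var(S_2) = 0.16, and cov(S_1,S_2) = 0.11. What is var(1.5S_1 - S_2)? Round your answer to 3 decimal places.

0.528

var(1.5S_1 - S_2) = (1.5)²·var(S_1) + (-1)²·var(S_2) + 2·(1.5)·(-1)·cov(S_1,S_2)
= 2.25·0.31 + 1·0.16 + -3·0.11 = 0.5275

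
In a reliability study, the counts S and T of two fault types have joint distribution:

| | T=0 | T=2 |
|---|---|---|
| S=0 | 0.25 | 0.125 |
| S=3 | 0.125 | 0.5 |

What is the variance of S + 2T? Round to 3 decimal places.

E[S] = 1.875,  E[T] = 1.25,  E[ST] = 3
Var(S) = 5.625 − (1.875)² = 2.109375;  Var(T) = 2.5 − (1.25)² = 0.9375
cov(S,T) = 3 − (1.875)(1.25) = 0.65625
Var(S + 2T) = (1)²·2.109375 + (2)²·0.9375 + 2·(1)·(2)·0.65625 = 8.484375

8.484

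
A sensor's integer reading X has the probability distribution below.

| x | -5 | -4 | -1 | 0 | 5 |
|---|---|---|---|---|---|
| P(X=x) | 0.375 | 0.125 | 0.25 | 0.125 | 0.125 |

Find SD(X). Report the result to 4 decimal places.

E[X] = (-5)(0.375) + (-4)(0.125) + (-1)(0.25) + (0)(0.125) + (5)(0.125) = -2
E[X²] = (-5)²(0.375) + (-4)²(0.125) + (-1)²(0.25) + (0)²(0.125) + (5)²(0.125) = 14.75
var(X) = E[X²] − (E[X])² = 14.75 − (-2)² = 10.75
SD(X) = √10.75 ≈ 3.2787

3.2787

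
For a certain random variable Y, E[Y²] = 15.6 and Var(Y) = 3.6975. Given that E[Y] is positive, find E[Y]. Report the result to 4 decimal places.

3.4500

(E[Y])² = E[Y²] − Var(Y) = 15.6 − 3.6975 = 11.9025
E[Y] = √11.9025 = 3.45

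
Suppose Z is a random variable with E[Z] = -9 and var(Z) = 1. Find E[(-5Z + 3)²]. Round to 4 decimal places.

2329.0000

E[-5Z + 3] = -5·-9 + 3 = 48
var(-5Z + 3) = (-5)²·1 = 25
E[(-5Z + 3)²] = var((-5Z + 3)) + (E[(-5Z + 3)])² = 25 + (48)² = 2329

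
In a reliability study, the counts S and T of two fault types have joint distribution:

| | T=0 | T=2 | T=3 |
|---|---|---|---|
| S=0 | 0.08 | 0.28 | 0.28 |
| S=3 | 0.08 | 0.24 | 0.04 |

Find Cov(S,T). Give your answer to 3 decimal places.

E[S] = 1.08,  E[T] = 2
E[ST] = 1.8
Cov(S,T) = E[ST] − E[S]E[T] = 1.8 − (1.08)(2) = -0.36

-0.360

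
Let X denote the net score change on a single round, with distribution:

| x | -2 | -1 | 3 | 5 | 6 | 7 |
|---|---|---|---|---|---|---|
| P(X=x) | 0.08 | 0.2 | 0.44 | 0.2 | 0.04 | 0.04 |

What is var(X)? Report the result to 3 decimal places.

6.730

E[X] = (-2)(0.08) + (-1)(0.2) + (3)(0.44) + (5)(0.2) + (6)(0.04) + (7)(0.04) = 2.48
E[X²] = (-2)²(0.08) + (-1)²(0.2) + (3)²(0.44) + (5)²(0.2) + (6)²(0.04) + (7)²(0.04) = 12.88
var(X) = E[X²] − (E[X])² = 12.88 − (2.48)² = 6.7296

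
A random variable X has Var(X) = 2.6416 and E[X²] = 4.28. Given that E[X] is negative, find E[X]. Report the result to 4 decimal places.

-1.2800

(E[X])² = E[X²] − Var(X) = 4.28 − 2.6416 = 1.6384
E[X] = −√1.6384 = -1.28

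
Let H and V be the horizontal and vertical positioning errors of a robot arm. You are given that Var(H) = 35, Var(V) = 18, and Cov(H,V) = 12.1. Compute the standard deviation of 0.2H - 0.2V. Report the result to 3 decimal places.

Var(0.2H - 0.2V) = (0.2)²·Var(H) + (-0.2)²·Var(V) + 2·(0.2)·(-0.2)·Cov(H,V)
= 0.04·35 + 0.04·18 + -0.08·12.1 = 1.152
sd(0.2H - 0.2V) = √1.152 ≈ 1.073

1.073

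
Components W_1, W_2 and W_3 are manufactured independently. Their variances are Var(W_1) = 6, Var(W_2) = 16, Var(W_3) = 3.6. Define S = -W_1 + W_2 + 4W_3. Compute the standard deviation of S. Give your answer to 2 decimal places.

By independence, Var(S) = (-1)²Var(W_1) + (1)²Var(W_2) + (4)²Var(W_3)
= (-1)²·6 + (1)²·16 + (4)²·3.6 = 79.6
SD(S) = √79.6 ≈ 8.92

8.92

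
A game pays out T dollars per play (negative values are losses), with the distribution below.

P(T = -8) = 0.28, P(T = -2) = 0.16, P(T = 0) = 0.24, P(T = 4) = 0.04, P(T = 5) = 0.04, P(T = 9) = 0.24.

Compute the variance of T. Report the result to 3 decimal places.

39.638

E[T] = (-8)(0.28) + (-2)(0.16) + (0)(0.24) + (4)(0.04) + (5)(0.04) + (9)(0.24) = -0.04
E[T²] = (-8)²(0.28) + (-2)²(0.16) + (0)²(0.24) + (4)²(0.04) + (5)²(0.04) + (9)²(0.24) = 39.64
var(T) = E[T²] − (E[T])² = 39.64 − (-0.04)² = 39.6384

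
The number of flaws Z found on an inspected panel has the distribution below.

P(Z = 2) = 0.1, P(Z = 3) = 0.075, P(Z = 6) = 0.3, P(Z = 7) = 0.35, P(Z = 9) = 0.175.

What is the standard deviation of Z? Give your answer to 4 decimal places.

2.0341

E[Z] = (2)(0.1) + (3)(0.075) + (6)(0.3) + (7)(0.35) + (9)(0.175) = 6.25
E[Z²] = (2)²(0.1) + (3)²(0.075) + (6)²(0.3) + (7)²(0.35) + (9)²(0.175) = 43.2
Var(Z) = E[Z²] − (E[Z])² = 43.2 − (6.25)² = 4.1375
σ(Z) = √4.1375 ≈ 2.0341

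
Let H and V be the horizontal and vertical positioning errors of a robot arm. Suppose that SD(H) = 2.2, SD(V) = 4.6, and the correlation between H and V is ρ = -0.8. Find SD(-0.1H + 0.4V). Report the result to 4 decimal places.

var(H) = (2.2)² = 4.84;  var(V) = (4.6)² = 21.16
Cov(H,V) = ρ·SD(H)·SD(V) = -0.8·2.2·4.6 = -8.096
var(-0.1H + 0.4V) = (-0.1)²·var(H) + (0.4)²·var(V) + 2·(-0.1)·(0.4)·Cov(H,V)
= 0.01·4.84 + 0.16·21.16 + -0.08·-8.096 = 4.08168
SD(-0.1H + 0.4V) = √4.08168 ≈ 2.0203

2.0203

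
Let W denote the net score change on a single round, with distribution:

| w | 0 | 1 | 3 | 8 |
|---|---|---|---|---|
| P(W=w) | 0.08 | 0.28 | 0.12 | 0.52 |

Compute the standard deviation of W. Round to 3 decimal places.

3.406

E[W] = (0)(0.08) + (1)(0.28) + (3)(0.12) + (8)(0.52) = 4.8
E[W²] = (0)²(0.08) + (1)²(0.28) + (3)²(0.12) + (8)²(0.52) = 34.64
var(W) = E[W²] − (E[W])² = 34.64 − (4.8)² = 11.6
σ(W) = √11.6 ≈ 3.406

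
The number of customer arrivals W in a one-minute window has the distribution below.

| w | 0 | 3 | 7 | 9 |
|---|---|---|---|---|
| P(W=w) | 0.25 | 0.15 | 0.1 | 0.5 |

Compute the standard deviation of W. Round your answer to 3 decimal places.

E[W] = (0)(0.25) + (3)(0.15) + (7)(0.1) + (9)(0.5) = 5.65
E[W²] = (0)²(0.25) + (3)²(0.15) + (7)²(0.1) + (9)²(0.5) = 46.75
var(W) = E[W²] − (E[W])² = 46.75 − (5.65)² = 14.8275
SD(W) = √14.8275 ≈ 3.851

3.851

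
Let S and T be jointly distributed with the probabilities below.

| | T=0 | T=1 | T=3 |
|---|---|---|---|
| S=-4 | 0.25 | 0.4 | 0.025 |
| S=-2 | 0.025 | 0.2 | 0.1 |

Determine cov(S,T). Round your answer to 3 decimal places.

E[S] = -3.35,  E[T] = 0.975
E[ST] = -2.9
cov(S,T) = E[ST] − E[S]E[T] = -2.9 − (-3.35)(0.975) = 0.36625

0.366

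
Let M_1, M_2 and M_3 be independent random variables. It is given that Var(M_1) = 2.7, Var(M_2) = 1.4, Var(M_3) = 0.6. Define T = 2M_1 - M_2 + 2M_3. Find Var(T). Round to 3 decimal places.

14.600

By independence, Var(T) = (2)²Var(M_1) + (-1)²Var(M_2) + (2)²Var(M_3)
= (2)²·2.7 + (-1)²·1.4 + (2)²·0.6 = 14.6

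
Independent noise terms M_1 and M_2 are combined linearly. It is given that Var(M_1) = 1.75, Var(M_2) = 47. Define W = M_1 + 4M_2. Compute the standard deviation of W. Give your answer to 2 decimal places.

27.45

By independence, Var(W) = (1)²Var(M_1) + (4)²Var(M_2)
= (1)²·1.75 + (4)²·47 = 753.75
σ(W) = √753.75 ≈ 27.45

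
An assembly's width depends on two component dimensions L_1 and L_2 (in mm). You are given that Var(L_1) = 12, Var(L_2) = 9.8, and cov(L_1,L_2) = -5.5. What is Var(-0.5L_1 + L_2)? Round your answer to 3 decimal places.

Var(-0.5L_1 + L_2) = (-0.5)²·Var(L_1) + (1)²·Var(L_2) + 2·(-0.5)·(1)·cov(L_1,L_2)
= 0.25·12 + 1·9.8 + -1·-5.5 = 18.3

18.300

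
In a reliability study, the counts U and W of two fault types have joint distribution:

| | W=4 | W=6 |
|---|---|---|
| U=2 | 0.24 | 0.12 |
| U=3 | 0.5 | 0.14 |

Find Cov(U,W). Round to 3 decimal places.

-0.053

E[U] = 2.64,  E[W] = 4.52
E[UW] = 11.88
Cov(U,W) = E[UW] − E[U]E[W] = 11.88 − (2.64)(4.52) = -0.0528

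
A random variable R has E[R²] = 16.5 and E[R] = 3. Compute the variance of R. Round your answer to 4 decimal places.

var(R) = 16.5 − (3)² = 7.5

7.5000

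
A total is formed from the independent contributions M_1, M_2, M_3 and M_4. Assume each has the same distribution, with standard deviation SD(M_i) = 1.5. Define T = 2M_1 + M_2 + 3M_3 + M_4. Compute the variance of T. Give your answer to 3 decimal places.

33.750

Var(M_i) = (1.5)² = 2.25
By independence, Var(T) = (2)²Var(M_1) + (1)²Var(M_2) + (3)²Var(M_3) + (1)²Var(M_4)
= (2)²·2.25 + (1)²·2.25 + (3)²·2.25 + (1)²·2.25 = 33.75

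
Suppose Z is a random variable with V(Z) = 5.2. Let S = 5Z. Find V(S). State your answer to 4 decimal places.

V(5Z) = (5)²·V(Z) = 25·5.2 = 130

130.0000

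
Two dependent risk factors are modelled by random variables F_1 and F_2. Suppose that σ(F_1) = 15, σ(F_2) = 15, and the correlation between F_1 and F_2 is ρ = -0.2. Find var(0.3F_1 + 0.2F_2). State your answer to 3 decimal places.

var(F_1) = (15)² = 225;  var(F_2) = (15)² = 225
Cov(F_1,F_2) = ρ·σ(F_1)·σ(F_2) = -0.2·15·15 = -45
var(0.3F_1 + 0.2F_2) = (0.3)²·var(F_1) + (0.2)²·var(F_2) + 2·(0.3)·(0.2)·Cov(F_1,F_2)
= 0.09·225 + 0.04·225 + 0.12·-45 = 23.85

23.850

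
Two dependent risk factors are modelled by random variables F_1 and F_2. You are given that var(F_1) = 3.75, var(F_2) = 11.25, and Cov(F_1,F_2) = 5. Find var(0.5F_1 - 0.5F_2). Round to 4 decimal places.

var(0.5F_1 - 0.5F_2) = (0.5)²·var(F_1) + (-0.5)²·var(F_2) + 2·(0.5)·(-0.5)·Cov(F_1,F_2)
= 0.25·3.75 + 0.25·11.25 + -0.5·5 = 1.25

1.2500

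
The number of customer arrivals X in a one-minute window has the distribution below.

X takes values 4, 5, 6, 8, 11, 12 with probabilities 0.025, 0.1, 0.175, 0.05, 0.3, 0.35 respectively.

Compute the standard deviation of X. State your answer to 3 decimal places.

2.810

E[X] = (4)(0.025) + (5)(0.1) + (6)(0.175) + (8)(0.05) + (11)(0.3) + (12)(0.35) = 9.55
E[X²] = (4)²(0.025) + (5)²(0.1) + (6)²(0.175) + (8)²(0.05) + (11)²(0.3) + (12)²(0.35) = 99.1
var(X) = E[X²] − (E[X])² = 99.1 − (9.55)² = 7.8975
SD(X) = √7.8975 ≈ 2.810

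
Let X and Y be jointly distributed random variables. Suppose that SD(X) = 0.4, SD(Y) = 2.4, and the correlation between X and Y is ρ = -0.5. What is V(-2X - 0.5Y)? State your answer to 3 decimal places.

1.120

V(X) = (0.4)² = 0.16;  V(Y) = (2.4)² = 5.76
Cov(X,Y) = ρ·SD(X)·SD(Y) = -0.5·0.4·2.4 = -0.48
V(-2X - 0.5Y) = (-2)²·V(X) + (-0.5)²·V(Y) + 2·(-2)·(-0.5)·Cov(X,Y)
= 4·0.16 + 0.25·5.76 + 2·-0.48 = 1.12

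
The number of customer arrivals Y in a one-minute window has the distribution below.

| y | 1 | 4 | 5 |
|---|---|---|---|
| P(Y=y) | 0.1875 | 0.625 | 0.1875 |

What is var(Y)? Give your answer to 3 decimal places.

1.734

E[Y] = (1)(0.1875) + (4)(0.625) + (5)(0.1875) = 3.625
E[Y²] = (1)²(0.1875) + (4)²(0.625) + (5)²(0.1875) = 14.875
var(Y) = E[Y²] − (E[Y])² = 14.875 − (3.625)² = 1.734375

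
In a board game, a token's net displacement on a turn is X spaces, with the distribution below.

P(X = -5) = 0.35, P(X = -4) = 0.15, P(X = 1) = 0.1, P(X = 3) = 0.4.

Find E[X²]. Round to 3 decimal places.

E[X²] = (-5)²(0.35) + (-4)²(0.15) + (1)²(0.1) + (3)²(0.4) = 14.85

14.850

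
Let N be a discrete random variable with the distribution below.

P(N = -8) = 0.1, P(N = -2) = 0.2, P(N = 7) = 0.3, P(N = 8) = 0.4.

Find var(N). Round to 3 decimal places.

E[N] = (-8)(0.1) + (-2)(0.2) + (7)(0.3) + (8)(0.4) = 4.1
E[N²] = (-8)²(0.1) + (-2)²(0.2) + (7)²(0.3) + (8)²(0.4) = 47.5
var(N) = E[N²] − (E[N])² = 47.5 − (4.1)² = 30.69

30.690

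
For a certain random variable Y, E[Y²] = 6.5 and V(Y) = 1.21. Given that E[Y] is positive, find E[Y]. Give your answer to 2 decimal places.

2.30

(E[Y])² = E[Y²] − V(Y) = 6.5 − 1.21 = 5.29
E[Y] = √5.29 = 2.3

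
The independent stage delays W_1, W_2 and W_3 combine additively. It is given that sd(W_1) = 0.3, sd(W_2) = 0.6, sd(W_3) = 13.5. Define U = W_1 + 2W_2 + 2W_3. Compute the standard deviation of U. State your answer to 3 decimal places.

27.028

Var(W_1) = 0.09, Var(W_2) = 0.36, Var(W_3) = 182.25
By independence, Var(U) = (1)²Var(W_1) + (2)²Var(W_2) + (2)²Var(W_3)
= (1)²·0.09 + (2)²·0.36 + (2)²·182.25 = 730.53
sd(U) = √730.53 ≈ 27.028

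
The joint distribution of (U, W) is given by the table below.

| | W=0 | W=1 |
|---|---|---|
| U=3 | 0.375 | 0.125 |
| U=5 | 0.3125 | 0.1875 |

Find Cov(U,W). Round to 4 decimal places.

0.0625

E[U] = 4,  E[W] = 0.3125
E[UW] = 1.3125
Cov(U,W) = E[UW] − E[U]E[W] = 1.3125 − (4)(0.3125) = 0.0625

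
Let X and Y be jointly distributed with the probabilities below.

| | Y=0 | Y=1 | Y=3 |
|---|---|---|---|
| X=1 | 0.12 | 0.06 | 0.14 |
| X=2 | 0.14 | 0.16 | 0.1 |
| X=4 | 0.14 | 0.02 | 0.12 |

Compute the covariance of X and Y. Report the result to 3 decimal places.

-0.037

E[X] = 2.24,  E[Y] = 1.32
E[XY] = 2.92
Cov(X,Y) = E[XY] − E[X]E[Y] = 2.92 − (2.24)(1.32) = -0.0368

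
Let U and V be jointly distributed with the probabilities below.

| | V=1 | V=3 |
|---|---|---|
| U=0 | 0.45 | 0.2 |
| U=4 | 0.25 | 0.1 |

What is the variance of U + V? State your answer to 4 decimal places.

E[U] = 1.4,  E[V] = 1.6,  E[UV] = 2.2
Var(U) = 5.6 − (1.4)² = 3.64;  Var(V) = 3.4 − (1.6)² = 0.84
cov(U,V) = 2.2 − (1.4)(1.6) = -0.04
Var(U + V) = (1)²·3.64 + (1)²·0.84 + 2·(1)·(1)·-0.04 = 4.4

4.4000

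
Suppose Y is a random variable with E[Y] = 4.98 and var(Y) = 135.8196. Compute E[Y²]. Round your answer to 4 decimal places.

160.6200

E[Y²] = var(Y) + (E[Y])² = 135.8196 + (4.98)² = 160.62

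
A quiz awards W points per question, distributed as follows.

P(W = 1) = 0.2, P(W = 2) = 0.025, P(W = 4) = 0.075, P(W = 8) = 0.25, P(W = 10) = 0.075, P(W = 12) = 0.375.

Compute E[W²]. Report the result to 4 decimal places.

E[W²] = (1)²(0.2) + (2)²(0.025) + (4)²(0.075) + (8)²(0.25) + (10)²(0.075) + (12)²(0.375) = 79

79.0000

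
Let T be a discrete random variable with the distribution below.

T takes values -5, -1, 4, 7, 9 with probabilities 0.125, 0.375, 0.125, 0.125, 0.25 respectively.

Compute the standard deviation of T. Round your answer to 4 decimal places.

4.9984

E[T] = (-5)(0.125) + (-1)(0.375) + (4)(0.125) + (7)(0.125) + (9)(0.25) = 2.625
E[T²] = (-5)²(0.125) + (-1)²(0.375) + (4)²(0.125) + (7)²(0.125) + (9)²(0.25) = 31.875
V(T) = E[T²] − (E[T])² = 31.875 − (2.625)² = 24.984375
σ(T) = √24.984375 ≈ 4.9984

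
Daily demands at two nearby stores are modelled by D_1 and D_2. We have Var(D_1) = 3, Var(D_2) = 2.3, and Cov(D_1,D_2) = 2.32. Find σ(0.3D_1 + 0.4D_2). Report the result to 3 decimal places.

Var(0.3D_1 + 0.4D_2) = (0.3)²·Var(D_1) + (0.4)²·Var(D_2) + 2·(0.3)·(0.4)·Cov(D_1,D_2)
= 0.09·3 + 0.16·2.3 + 0.24·2.32 = 1.1948
σ(0.3D_1 + 0.4D_2) = √1.1948 ≈ 1.093

1.093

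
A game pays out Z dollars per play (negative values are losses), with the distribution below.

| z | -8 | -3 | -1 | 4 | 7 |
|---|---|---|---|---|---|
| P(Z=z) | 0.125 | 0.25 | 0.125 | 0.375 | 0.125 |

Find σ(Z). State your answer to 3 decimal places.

4.717

E[Z] = (-8)(0.125) + (-3)(0.25) + (-1)(0.125) + (4)(0.375) + (7)(0.125) = 0.5
E[Z²] = (-8)²(0.125) + (-3)²(0.25) + (-1)²(0.125) + (4)²(0.375) + (7)²(0.125) = 22.5
Var(Z) = E[Z²] − (E[Z])² = 22.5 − (0.5)² = 22.25
σ(Z) = √22.25 ≈ 4.717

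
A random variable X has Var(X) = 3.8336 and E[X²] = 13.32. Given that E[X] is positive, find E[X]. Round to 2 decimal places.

3.08

(E[X])² = E[X²] − Var(X) = 13.32 − 3.8336 = 9.4864
E[X] = √9.4864 = 3.08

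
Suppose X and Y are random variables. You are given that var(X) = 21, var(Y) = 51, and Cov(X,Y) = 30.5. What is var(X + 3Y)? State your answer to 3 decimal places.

663.000

var(X + 3Y) = (1)²·var(X) + (3)²·var(Y) + 2·(1)·(3)·Cov(X,Y)
= 1·21 + 9·51 + 6·30.5 = 663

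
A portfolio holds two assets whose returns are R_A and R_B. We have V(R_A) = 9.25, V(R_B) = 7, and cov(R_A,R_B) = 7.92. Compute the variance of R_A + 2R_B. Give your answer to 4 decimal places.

V(R_A + 2R_B) = (1)²·V(R_A) + (2)²·V(R_B) + 2·(1)·(2)·cov(R_A,R_B)
= 1·9.25 + 4·7 + 4·7.92 = 68.93

68.9300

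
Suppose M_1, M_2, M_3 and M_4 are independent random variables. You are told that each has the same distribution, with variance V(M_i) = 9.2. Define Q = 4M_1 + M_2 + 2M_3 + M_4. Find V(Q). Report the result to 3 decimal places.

By independence, V(Q) = (4)²V(M_1) + (1)²V(M_2) + (2)²V(M_3) + (1)²V(M_4)
= (4)²·9.2 + (1)²·9.2 + (2)²·9.2 + (1)²·9.2 = 202.4

202.400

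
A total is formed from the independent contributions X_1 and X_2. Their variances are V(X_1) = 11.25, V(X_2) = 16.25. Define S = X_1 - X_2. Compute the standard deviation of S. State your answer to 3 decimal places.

5.244

By independence, V(S) = (1)²V(X_1) + (-1)²V(X_2)
= (1)²·11.25 + (-1)²·16.25 = 27.5
SD(S) = √27.5 ≈ 5.244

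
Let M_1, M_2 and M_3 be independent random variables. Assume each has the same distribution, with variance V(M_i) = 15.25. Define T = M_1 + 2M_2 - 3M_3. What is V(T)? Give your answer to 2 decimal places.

213.50

By independence, V(T) = (1)²V(M_1) + (2)²V(M_2) + (-3)²V(M_3)
= (1)²·15.25 + (2)²·15.25 + (-3)²·15.25 = 213.5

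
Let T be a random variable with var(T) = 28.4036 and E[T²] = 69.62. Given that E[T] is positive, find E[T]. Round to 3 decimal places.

(E[T])² = E[T²] − var(T) = 69.62 − 28.4036 = 41.2164
E[T] = √41.2164 = 6.42

6.420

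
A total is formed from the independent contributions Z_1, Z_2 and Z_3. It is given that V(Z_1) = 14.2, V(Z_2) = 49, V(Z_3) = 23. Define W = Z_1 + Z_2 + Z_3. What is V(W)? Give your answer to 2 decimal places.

By independence, V(W) = (1)²V(Z_1) + (1)²V(Z_2) + (1)²V(Z_3)
= (1)²·14.2 + (1)²·49 + (1)²·23 = 86.2

86.20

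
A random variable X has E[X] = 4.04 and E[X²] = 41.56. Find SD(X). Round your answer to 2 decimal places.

V(X) = 41.56 − (4.04)² = 25.2384
SD(X) = √25.2384 ≈ 5.02

5.02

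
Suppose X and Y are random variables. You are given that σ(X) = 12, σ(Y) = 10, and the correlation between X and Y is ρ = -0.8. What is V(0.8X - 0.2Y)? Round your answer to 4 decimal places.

V(X) = (12)² = 144;  V(Y) = (10)² = 100
Cov(X,Y) = ρ·σ(X)·σ(Y) = -0.8·12·10 = -96
V(0.8X - 0.2Y) = (0.8)²·V(X) + (-0.2)²·V(Y) + 2·(0.8)·(-0.2)·Cov(X,Y)
= 0.64·144 + 0.04·100 + -0.32·-96 = 126.88

126.8800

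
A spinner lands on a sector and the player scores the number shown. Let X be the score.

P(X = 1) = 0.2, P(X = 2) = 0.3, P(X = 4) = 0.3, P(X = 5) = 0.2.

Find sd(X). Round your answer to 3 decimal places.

1.483

E[X] = (1)(0.2) + (2)(0.3) + (4)(0.3) + (5)(0.2) = 3
E[X²] = (1)²(0.2) + (2)²(0.3) + (4)²(0.3) + (5)²(0.2) = 11.2
Var(X) = E[X²] − (E[X])² = 11.2 − (3)² = 2.2
sd(X) = √2.2 ≈ 1.483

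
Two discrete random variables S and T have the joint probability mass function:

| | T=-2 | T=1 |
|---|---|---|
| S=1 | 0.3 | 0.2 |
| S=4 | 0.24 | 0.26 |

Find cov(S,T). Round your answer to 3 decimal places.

E[S] = 2.5,  E[T] = -0.62
E[ST] = -1.28
cov(S,T) = E[ST] − E[S]E[T] = -1.28 − (2.5)(-0.62) = 0.27

0.270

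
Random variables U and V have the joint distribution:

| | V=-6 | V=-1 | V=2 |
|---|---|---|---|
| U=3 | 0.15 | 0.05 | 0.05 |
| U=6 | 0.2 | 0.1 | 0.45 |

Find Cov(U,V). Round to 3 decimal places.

E[U] = 5.25,  E[V] = -1.25
E[UV] = -4.95
Cov(U,V) = E[UV] − E[U]E[V] = -4.95 − (5.25)(-1.25) = 1.6125

1.613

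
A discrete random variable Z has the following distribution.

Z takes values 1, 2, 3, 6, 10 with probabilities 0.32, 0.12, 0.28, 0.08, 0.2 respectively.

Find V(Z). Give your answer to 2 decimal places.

E[Z] = (1)(0.32) + (2)(0.12) + (3)(0.28) + (6)(0.08) + (10)(0.2) = 3.88
E[Z²] = (1)²(0.32) + (2)²(0.12) + (3)²(0.28) + (6)²(0.08) + (10)²(0.2) = 26.2
V(Z) = E[Z²] − (E[Z])² = 26.2 − (3.88)² = 11.1456

11.15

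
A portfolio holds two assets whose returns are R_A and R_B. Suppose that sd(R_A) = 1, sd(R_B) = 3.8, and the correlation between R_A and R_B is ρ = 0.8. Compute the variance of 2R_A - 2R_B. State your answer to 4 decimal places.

37.4400

var(R_A) = (1)² = 1;  var(R_B) = (3.8)² = 14.44
Cov(R_A,R_B) = ρ·sd(R_A)·sd(R_B) = 0.8·1·3.8 = 3.04
var(2R_A - 2R_B) = (2)²·var(R_A) + (-2)²·var(R_B) + 2·(2)·(-2)·Cov(R_A,R_B)
= 4·1 + 4·14.44 + -8·3.04 = 37.44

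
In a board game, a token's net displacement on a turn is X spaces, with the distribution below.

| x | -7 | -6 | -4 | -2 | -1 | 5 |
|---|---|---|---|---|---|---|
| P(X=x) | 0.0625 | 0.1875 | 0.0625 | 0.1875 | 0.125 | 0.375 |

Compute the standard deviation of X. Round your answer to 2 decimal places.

E[X] = (-7)(0.0625) + (-6)(0.1875) + (-4)(0.0625) + (-2)(0.1875) + (-1)(0.125) + (5)(0.375) = -0.4375
E[X²] = (-7)²(0.0625) + (-6)²(0.1875) + (-4)²(0.0625) + (-2)²(0.1875) + (-1)²(0.125) + (5)²(0.375) = 21.0625
Var(X) = E[X²] − (E[X])² = 21.0625 − (-0.4375)² = 20.87109375
SD(X) = √20.87109375 ≈ 4.57

4.57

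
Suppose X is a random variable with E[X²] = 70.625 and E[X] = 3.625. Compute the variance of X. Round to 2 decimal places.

57.48

V(X) = 70.625 − (3.625)² = 57.484375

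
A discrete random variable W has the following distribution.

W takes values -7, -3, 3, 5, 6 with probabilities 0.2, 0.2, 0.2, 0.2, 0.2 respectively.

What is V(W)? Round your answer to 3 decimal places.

24.960

E[W] = (-7)(0.2) + (-3)(0.2) + (3)(0.2) + (5)(0.2) + (6)(0.2) = 0.8
E[W²] = (-7)²(0.2) + (-3)²(0.2) + (3)²(0.2) + (5)²(0.2) + (6)²(0.2) = 25.6
V(W) = E[W²] − (E[W])² = 25.6 − (0.8)² = 24.96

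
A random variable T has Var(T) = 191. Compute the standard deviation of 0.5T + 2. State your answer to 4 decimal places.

6.9101

Var(0.5T + 2) = (0.5)²·191 = 47.75
sd(0.5T + 2) = √47.75 ≈ 6.9101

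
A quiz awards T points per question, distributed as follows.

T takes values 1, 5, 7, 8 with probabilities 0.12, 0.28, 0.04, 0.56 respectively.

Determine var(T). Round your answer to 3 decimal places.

5.482

E[T] = (1)(0.12) + (5)(0.28) + (7)(0.04) + (8)(0.56) = 6.28
E[T²] = (1)²(0.12) + (5)²(0.28) + (7)²(0.04) + (8)²(0.56) = 44.92
var(T) = E[T²] − (E[T])² = 44.92 − (6.28)² = 5.4816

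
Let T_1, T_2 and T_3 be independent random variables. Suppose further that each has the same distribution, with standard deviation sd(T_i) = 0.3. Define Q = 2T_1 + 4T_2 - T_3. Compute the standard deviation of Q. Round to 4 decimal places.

1.3748

Var(T_i) = (0.3)² = 0.09
By independence, Var(Q) = (2)²Var(T_1) + (4)²Var(T_2) + (-1)²Var(T_3)
= (2)²·0.09 + (4)²·0.09 + (-1)²·0.09 = 1.89
sd(Q) = √1.89 ≈ 1.3748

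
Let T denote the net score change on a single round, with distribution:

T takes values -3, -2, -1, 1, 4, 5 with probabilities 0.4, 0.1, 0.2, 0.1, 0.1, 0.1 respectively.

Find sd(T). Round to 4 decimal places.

2.8355

E[T] = (-3)(0.4) + (-2)(0.1) + (-1)(0.2) + (1)(0.1) + (4)(0.1) + (5)(0.1) = -0.6
E[T²] = (-3)²(0.4) + (-2)²(0.1) + (-1)²(0.2) + (1)²(0.1) + (4)²(0.1) + (5)²(0.1) = 8.4
Var(T) = E[T²] − (E[T])² = 8.4 − (-0.6)² = 8.04
sd(T) = √8.04 ≈ 2.8355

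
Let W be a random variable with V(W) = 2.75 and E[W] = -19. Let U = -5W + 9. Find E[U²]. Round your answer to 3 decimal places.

10884.750

E[-5W + 9] = -5·-19 + 9 = 104
V(-5W + 9) = (-5)²·2.75 = 68.75
E[U²] = V(U) + (E[U])² = 68.75 + (104)² = 10884.75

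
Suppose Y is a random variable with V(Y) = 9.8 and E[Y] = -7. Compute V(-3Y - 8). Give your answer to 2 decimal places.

V(-3Y - 8) = (-3)²·V(Y) = 9·9.8 = 88.2

88.20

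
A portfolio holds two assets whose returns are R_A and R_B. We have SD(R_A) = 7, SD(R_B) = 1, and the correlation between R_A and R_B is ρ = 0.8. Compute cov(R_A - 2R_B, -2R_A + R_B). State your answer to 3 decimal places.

-72.000

Var(R_A) = (7)² = 49;  Var(R_B) = (1)² = 1
cov(R_A,R_B) = ρ·SD(R_A)·SD(R_B) = 0.8·7·1 = 5.6
cov(R_A - 2R_B, -2R_A + R_B) = (1)(-2)Var(R_A) + (-2)(1)Var(R_B) + [(1)(1) + (-2)(-2)]cov(R_A,R_B)
= -2·49 + -2·1 + 5·5.6 = -72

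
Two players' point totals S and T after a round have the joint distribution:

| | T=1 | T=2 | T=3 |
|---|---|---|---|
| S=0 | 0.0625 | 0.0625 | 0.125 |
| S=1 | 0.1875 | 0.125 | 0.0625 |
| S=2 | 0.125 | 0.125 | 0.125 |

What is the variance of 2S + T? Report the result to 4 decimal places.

E[S] = 1.125,  E[T] = 1.9375,  E[ST] = 2.125
Var(S) = 1.875 − (1.125)² = 0.609375;  Var(T) = 4.4375 − (1.9375)² = 0.68359375
Cov(S,T) = 2.125 − (1.125)(1.9375) = -0.0546875
Var(2S + T) = (2)²·0.609375 + (1)²·0.68359375 + 2·(2)·(1)·-0.0546875 = 2.90234375

2.9023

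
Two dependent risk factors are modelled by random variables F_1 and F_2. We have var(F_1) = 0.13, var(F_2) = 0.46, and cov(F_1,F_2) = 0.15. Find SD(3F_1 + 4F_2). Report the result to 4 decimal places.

var(3F_1 + 4F_2) = (3)²·var(F_1) + (4)²·var(F_2) + 2·(3)·(4)·cov(F_1,F_2)
= 9·0.13 + 16·0.46 + 24·0.15 = 12.13
SD(3F_1 + 4F_2) = √12.13 ≈ 3.4828

3.4828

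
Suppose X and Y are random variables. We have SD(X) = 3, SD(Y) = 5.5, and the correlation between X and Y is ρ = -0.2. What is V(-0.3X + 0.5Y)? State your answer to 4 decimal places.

9.3625

V(X) = (3)² = 9;  V(Y) = (5.5)² = 30.25
Cov(X,Y) = ρ·SD(X)·SD(Y) = -0.2·3·5.5 = -3.3
V(-0.3X + 0.5Y) = (-0.3)²·V(X) + (0.5)²·V(Y) + 2·(-0.3)·(0.5)·Cov(X,Y)
= 0.09·9 + 0.25·30.25 + -0.3·-3.3 = 9.3625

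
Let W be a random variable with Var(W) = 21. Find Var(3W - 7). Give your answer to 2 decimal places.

189.00

Var(3W - 7) = (3)²·Var(W) = 9·21 = 189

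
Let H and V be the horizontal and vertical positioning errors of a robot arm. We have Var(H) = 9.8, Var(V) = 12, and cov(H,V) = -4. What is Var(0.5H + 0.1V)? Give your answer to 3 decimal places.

Var(0.5H + 0.1V) = (0.5)²·Var(H) + (0.1)²·Var(V) + 2·(0.5)·(0.1)·cov(H,V)
= 0.25·9.8 + 0.01·12 + 0.1·-4 = 2.17

2.170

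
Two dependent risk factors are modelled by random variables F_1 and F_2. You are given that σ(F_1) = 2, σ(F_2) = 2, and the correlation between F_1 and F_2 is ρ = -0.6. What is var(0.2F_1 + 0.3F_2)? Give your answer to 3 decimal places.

0.232

var(F_1) = (2)² = 4;  var(F_2) = (2)² = 4
cov(F_1,F_2) = ρ·σ(F_1)·σ(F_2) = -0.6·2·2 = -2.4
var(0.2F_1 + 0.3F_2) = (0.2)²·var(F_1) + (0.3)²·var(F_2) + 2·(0.2)·(0.3)·cov(F_1,F_2)
= 0.04·4 + 0.09·4 + 0.12·-2.4 = 0.232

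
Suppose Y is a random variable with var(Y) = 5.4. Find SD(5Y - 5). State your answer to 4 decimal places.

var(5Y - 5) = (5)²·5.4 = 135
SD(5Y - 5) = √135 ≈ 11.6190

11.6190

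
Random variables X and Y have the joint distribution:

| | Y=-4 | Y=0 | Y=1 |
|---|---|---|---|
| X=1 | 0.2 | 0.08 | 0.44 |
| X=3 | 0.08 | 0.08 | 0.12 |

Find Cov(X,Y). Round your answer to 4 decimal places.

-0.0864

E[X] = 1.56,  E[Y] = -0.56
E[XY] = -0.96
Cov(X,Y) = E[XY] − E[X]E[Y] = -0.96 − (1.56)(-0.56) = -0.0864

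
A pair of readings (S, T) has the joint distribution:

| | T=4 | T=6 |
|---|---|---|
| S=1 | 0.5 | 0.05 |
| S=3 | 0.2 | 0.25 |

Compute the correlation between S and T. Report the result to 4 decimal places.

E[S] = 1.9,  E[T] = 4.6
E[ST] = 9.2
Cov(S,T) = E[ST] − E[S]E[T] = 9.2 − (1.9)(4.6) = 0.46
Var(S) = 0.99,  Var(T) = 0.84
ρ = 0.46 / √(0.99·0.84) ≈ 0.5044

0.5044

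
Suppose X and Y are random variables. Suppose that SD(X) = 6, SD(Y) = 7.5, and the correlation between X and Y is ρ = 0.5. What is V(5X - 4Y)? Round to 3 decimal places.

900.000

V(X) = (6)² = 36;  V(Y) = (7.5)² = 56.25
Cov(X,Y) = ρ·SD(X)·SD(Y) = 0.5·6·7.5 = 22.5
V(5X - 4Y) = (5)²·V(X) + (-4)²·V(Y) + 2·(5)·(-4)·Cov(X,Y)
= 25·36 + 16·56.25 + -40·22.5 = 900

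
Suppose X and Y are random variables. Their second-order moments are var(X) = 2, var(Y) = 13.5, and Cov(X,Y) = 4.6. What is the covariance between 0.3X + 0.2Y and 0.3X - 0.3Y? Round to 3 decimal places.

Cov(0.3X + 0.2Y, 0.3X - 0.3Y) = (0.3)(0.3)var(X) + (0.2)(-0.3)var(Y) + [(0.3)(-0.3) + (0.2)(0.3)]Cov(X,Y)
= 0.09·2 + -0.06·13.5 + -0.03·4.6 = -0.768

-0.768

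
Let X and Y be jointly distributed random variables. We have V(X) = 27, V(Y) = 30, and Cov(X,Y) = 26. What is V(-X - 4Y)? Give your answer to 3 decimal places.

V(-X - 4Y) = (-1)²·V(X) + (-4)²·V(Y) + 2·(-1)·(-4)·Cov(X,Y)
= 1·27 + 16·30 + 8·26 = 715

715.000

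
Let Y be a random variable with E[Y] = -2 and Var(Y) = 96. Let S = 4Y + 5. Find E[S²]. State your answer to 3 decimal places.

1545.000

E[4Y + 5] = 4·-2 + 5 = -3
Var(4Y + 5) = (4)²·96 = 1536
E[S²] = Var(S) + (E[S])² = 1536 + (-3)² = 1545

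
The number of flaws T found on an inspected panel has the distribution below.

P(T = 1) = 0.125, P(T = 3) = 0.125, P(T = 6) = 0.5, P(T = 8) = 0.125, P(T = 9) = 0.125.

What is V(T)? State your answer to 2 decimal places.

E[T] = (1)(0.125) + (3)(0.125) + (6)(0.5) + (8)(0.125) + (9)(0.125) = 5.625
E[T²] = (1)²(0.125) + (3)²(0.125) + (6)²(0.5) + (8)²(0.125) + (9)²(0.125) = 37.375
V(T) = E[T²] − (E[T])² = 37.375 − (5.625)² = 5.734375

5.73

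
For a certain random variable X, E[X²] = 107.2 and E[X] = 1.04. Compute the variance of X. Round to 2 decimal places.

106.12

Var(X) = 107.2 − (1.04)² = 106.1184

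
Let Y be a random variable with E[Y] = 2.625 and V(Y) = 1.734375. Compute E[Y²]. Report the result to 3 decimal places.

8.625

E[Y²] = V(Y) + (E[Y])² = 1.734375 + (2.625)² = 8.625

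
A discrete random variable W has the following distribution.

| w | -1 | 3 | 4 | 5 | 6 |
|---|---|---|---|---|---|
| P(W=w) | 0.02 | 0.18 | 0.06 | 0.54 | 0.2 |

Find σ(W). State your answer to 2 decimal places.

1.26

E[W] = (-1)(0.02) + (3)(0.18) + (4)(0.06) + (5)(0.54) + (6)(0.2) = 4.66
E[W²] = (-1)²(0.02) + (3)²(0.18) + (4)²(0.06) + (5)²(0.54) + (6)²(0.2) = 23.3
var(W) = E[W²] − (E[W])² = 23.3 − (4.66)² = 1.5844
σ(W) = √1.5844 ≈ 1.26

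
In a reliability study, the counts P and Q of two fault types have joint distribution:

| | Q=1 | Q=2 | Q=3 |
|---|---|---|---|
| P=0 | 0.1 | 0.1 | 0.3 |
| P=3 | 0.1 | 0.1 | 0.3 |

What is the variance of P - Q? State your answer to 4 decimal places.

2.8900

E[P] = 1.5,  E[Q] = 2.4,  E[PQ] = 3.6
var(P) = 4.5 − (1.5)² = 2.25;  var(Q) = 6.4 − (2.4)² = 0.64
cov(P,Q) = 3.6 − (1.5)(2.4) = 0
var(P - Q) = (1)²·2.25 + (-1)²·0.64 + 2·(1)·(-1)·0 = 2.89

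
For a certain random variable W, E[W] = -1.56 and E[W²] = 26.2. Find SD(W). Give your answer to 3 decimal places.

4.875

Var(W) = 26.2 − (-1.56)² = 23.7664
SD(W) = √23.7664 ≈ 4.875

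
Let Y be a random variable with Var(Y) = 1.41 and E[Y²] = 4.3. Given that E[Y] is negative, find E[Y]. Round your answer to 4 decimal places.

(E[Y])² = E[Y²] − Var(Y) = 4.3 − 1.41 = 2.89
E[Y] = −√2.89 = -1.7

-1.7000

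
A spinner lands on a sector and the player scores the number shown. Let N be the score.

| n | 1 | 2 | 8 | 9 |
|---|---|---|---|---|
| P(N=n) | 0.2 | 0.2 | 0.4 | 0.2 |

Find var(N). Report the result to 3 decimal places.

11.440

E[N] = (1)(0.2) + (2)(0.2) + (8)(0.4) + (9)(0.2) = 5.6
E[N²] = (1)²(0.2) + (2)²(0.2) + (8)²(0.4) + (9)²(0.2) = 42.8
var(N) = E[N²] − (E[N])² = 42.8 − (5.6)² = 11.44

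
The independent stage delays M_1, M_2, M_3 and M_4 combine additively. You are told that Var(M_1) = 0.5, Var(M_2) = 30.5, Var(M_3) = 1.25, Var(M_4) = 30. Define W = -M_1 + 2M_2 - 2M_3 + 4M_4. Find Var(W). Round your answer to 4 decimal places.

By independence, Var(W) = (-1)²Var(M_1) + (2)²Var(M_2) + (-2)²Var(M_3) + (4)²Var(M_4)
= (-1)²·0.5 + (2)²·30.5 + (-2)²·1.25 + (4)²·30 = 607.5

607.5000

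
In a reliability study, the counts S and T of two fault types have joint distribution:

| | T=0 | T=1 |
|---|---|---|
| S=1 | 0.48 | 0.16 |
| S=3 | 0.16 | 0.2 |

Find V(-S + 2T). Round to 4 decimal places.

1.2800

E[S] = 1.72,  E[T] = 0.36,  E[ST] = 0.76
V(S) = 3.88 − (1.72)² = 0.9216;  V(T) = 0.36 − (0.36)² = 0.2304
Cov(S,T) = 0.76 − (1.72)(0.36) = 0.1408
V(-S + 2T) = (-1)²·0.9216 + (2)²·0.2304 + 2·(-1)·(2)·0.1408 = 1.28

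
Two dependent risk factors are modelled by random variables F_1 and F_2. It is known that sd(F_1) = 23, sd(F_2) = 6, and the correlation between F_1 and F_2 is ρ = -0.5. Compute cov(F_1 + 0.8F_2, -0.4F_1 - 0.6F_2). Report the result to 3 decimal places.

-165.400

V(F_1) = (23)² = 529;  V(F_2) = (6)² = 36
cov(F_1,F_2) = ρ·sd(F_1)·sd(F_2) = -0.5·23·6 = -69
cov(F_1 + 0.8F_2, -0.4F_1 - 0.6F_2) = (1)(-0.4)V(F_1) + (0.8)(-0.6)V(F_2) + [(1)(-0.6) + (0.8)(-0.4)]cov(F_1,F_2)
= -0.4·529 + -0.48·36 + -0.92·-69 = -165.4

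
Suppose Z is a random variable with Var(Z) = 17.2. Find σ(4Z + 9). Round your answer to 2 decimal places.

16.59

Var(4Z + 9) = (4)²·17.2 = 275.2
σ(4Z + 9) = √275.2 ≈ 16.59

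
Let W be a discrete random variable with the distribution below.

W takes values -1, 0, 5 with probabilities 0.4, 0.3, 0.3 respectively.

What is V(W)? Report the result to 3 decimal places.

6.690

E[W] = (-1)(0.4) + (0)(0.3) + (5)(0.3) = 1.1
E[W²] = (-1)²(0.4) + (0)²(0.3) + (5)²(0.3) = 7.9
V(W) = E[W²] − (E[W])² = 7.9 − (1.1)² = 6.69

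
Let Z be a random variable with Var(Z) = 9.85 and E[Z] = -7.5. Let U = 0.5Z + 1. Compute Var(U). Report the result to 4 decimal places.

Var(0.5Z + 1) = (0.5)²·Var(Z) = 0.25·9.85 = 2.4625

2.4625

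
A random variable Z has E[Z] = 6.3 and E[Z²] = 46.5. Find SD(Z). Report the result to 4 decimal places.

Var(Z) = 46.5 − (6.3)² = 6.81
SD(Z) = √6.81 ≈ 2.6096

2.6096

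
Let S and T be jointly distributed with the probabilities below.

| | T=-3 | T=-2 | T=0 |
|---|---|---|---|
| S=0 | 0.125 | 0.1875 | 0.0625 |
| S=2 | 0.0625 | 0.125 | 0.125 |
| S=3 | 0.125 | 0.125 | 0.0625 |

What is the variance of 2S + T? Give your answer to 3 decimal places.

E[S] = 1.5625,  E[T] = -1.8125,  E[ST] = -2.75
Var(S) = 4.0625 − (1.5625)² = 1.62109375;  Var(T) = 4.5625 − (-1.8125)² = 1.27734375
cov(S,T) = -2.75 − (1.5625)(-1.8125) = 0.08203125
Var(2S + T) = (2)²·1.62109375 + (1)²·1.27734375 + 2·(2)·(1)·0.08203125 = 8.08984375

8.090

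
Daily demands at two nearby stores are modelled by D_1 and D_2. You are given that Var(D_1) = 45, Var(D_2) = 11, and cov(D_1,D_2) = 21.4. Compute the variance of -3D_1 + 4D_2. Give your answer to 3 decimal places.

Var(-3D_1 + 4D_2) = (-3)²·Var(D_1) + (4)²·Var(D_2) + 2·(-3)·(4)·cov(D_1,D_2)
= 9·45 + 16·11 + -24·21.4 = 67.4

67.400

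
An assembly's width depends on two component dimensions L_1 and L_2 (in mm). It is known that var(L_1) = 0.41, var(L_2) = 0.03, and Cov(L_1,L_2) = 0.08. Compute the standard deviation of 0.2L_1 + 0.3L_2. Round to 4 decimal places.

0.1694

var(0.2L_1 + 0.3L_2) = (0.2)²·var(L_1) + (0.3)²·var(L_2) + 2·(0.2)·(0.3)·Cov(L_1,L_2)
= 0.04·0.41 + 0.09·0.03 + 0.12·0.08 = 0.0287
SD(0.2L_1 + 0.3L_2) = √0.0287 ≈ 0.1694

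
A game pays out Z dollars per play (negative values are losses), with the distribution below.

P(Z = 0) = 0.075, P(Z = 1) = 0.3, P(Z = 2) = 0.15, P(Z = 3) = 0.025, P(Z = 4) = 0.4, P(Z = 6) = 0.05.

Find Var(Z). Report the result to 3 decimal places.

2.694

E[Z] = (0)(0.075) + (1)(0.3) + (2)(0.15) + (3)(0.025) + (4)(0.4) + (6)(0.05) = 2.575
E[Z²] = (0)²(0.075) + (1)²(0.3) + (2)²(0.15) + (3)²(0.025) + (4)²(0.4) + (6)²(0.05) = 9.325
Var(Z) = E[Z²] − (E[Z])² = 9.325 − (2.575)² = 2.694375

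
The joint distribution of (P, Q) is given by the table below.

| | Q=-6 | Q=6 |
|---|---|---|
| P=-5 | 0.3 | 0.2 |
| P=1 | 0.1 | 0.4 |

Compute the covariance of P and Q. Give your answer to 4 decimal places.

7.2000

E[P] = -2,  E[Q] = 1.2
E[PQ] = 4.8
cov(P,Q) = E[PQ] − E[P]E[Q] = 4.8 − (-2)(1.2) = 7.2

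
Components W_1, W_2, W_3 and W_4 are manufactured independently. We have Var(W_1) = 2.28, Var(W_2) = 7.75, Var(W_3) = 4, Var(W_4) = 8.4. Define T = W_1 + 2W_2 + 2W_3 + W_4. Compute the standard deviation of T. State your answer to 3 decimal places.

By independence, Var(T) = (1)²Var(W_1) + (2)²Var(W_2) + (2)²Var(W_3) + (1)²Var(W_4)
= (1)²·2.28 + (2)²·7.75 + (2)²·4 + (1)²·8.4 = 57.68
σ(T) = √57.68 ≈ 7.595

7.595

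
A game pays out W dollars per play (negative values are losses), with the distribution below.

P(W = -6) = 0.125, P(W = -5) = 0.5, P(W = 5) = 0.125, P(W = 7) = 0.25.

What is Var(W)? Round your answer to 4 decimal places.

E[W] = (-6)(0.125) + (-5)(0.5) + (5)(0.125) + (7)(0.25) = -0.875
E[W²] = (-6)²(0.125) + (-5)²(0.5) + (5)²(0.125) + (7)²(0.25) = 32.375
Var(W) = E[W²] − (E[W])² = 32.375 − (-0.875)² = 31.609375

31.6094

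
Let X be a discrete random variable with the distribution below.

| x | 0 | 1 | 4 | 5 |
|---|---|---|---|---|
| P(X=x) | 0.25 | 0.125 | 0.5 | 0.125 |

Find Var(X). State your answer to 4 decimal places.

3.6875

E[X] = (0)(0.25) + (1)(0.125) + (4)(0.5) + (5)(0.125) = 2.75
E[X²] = (0)²(0.25) + (1)²(0.125) + (4)²(0.5) + (5)²(0.125) = 11.25
Var(X) = E[X²] − (E[X])² = 11.25 − (2.75)² = 3.6875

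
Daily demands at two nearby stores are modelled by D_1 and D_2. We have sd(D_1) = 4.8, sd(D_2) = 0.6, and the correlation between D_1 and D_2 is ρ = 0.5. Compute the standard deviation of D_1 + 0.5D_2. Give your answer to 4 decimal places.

4.9568

V(D_1) = (4.8)² = 23.04;  V(D_2) = (0.6)² = 0.36
Cov(D_1,D_2) = ρ·sd(D_1)·sd(D_2) = 0.5·4.8·0.6 = 1.44
V(D_1 + 0.5D_2) = (1)²·V(D_1) + (0.5)²·V(D_2) + 2·(1)·(0.5)·Cov(D_1,D_2)
= 1·23.04 + 0.25·0.36 + 1·1.44 = 24.57
sd(D_1 + 0.5D_2) = √24.57 ≈ 4.9568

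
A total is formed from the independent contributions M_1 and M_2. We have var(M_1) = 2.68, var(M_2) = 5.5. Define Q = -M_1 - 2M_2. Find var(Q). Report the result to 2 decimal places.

By independence, var(Q) = (-1)²var(M_1) + (-2)²var(M_2)
= (-1)²·2.68 + (-2)²·5.5 = 24.68

24.68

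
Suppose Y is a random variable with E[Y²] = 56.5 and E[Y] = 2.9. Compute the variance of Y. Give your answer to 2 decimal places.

V(Y) = 56.5 − (2.9)² = 48.09

48.09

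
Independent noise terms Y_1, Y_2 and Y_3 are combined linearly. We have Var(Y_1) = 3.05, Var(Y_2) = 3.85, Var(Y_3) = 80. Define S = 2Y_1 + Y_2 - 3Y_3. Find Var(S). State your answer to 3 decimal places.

By independence, Var(S) = (2)²Var(Y_1) + (1)²Var(Y_2) + (-3)²Var(Y_3)
= (2)²·3.05 + (1)²·3.85 + (-3)²·80 = 736.05

736.050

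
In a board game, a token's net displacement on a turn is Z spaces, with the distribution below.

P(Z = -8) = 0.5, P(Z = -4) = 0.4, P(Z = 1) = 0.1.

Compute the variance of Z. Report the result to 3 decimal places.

8.250

E[Z] = (-8)(0.5) + (-4)(0.4) + (1)(0.1) = -5.5
E[Z²] = (-8)²(0.5) + (-4)²(0.4) + (1)²(0.1) = 38.5
Var(Z) = E[Z²] − (E[Z])² = 38.5 − (-5.5)² = 8.25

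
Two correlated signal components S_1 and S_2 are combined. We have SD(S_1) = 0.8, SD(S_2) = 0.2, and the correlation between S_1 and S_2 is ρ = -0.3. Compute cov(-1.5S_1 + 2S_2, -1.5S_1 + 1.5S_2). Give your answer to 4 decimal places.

Var(S_1) = (0.8)² = 0.64;  Var(S_2) = (0.2)² = 0.04
cov(S_1,S_2) = ρ·SD(S_1)·SD(S_2) = -0.3·0.8·0.2 = -0.048
cov(-1.5S_1 + 2S_2, -1.5S_1 + 1.5S_2) = (-1.5)(-1.5)Var(S_1) + (2)(1.5)Var(S_2) + [(-1.5)(1.5) + (2)(-1.5)]cov(S_1,S_2)
= 2.25·0.64 + 3·0.04 + -5.25·-0.048 = 1.812

1.8120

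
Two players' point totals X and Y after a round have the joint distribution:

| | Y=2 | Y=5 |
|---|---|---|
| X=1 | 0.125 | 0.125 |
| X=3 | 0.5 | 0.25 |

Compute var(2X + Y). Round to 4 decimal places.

4.3594

E[X] = 2.5,  E[Y] = 3.125,  E[XY] = 7.625
var(X) = 7 − (2.5)² = 0.75;  var(Y) = 11.875 − (3.125)² = 2.109375
Cov(X,Y) = 7.625 − (2.5)(3.125) = -0.1875
var(2X + Y) = (2)²·0.75 + (1)²·2.109375 + 2·(2)·(1)·-0.1875 = 4.359375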